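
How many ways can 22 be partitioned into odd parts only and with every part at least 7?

They are:
7,15
9,13
11,11
That's 3 in total.

3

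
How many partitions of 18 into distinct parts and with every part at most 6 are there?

2

Enumerating:
6, 5, 4, 3
6, 5, 4, 2, 1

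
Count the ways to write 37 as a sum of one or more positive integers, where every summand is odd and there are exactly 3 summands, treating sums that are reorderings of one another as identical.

33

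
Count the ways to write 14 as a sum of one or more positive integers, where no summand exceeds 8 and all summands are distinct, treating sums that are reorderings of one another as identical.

Enumerating:
8,6
8,5,1
8,4,2
8,3,2,1
7,6,1
7,5,2
7,4,3
7,4,2,1
6,5,3
6,5,2,1
6,4,3,1
5,4,3,2

12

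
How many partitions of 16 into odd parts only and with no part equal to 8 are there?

There are too many to list fully; the first 12 (by largest part) are:
1 + 15
3 + 13
1 + 1 + 1 + 13
5 + 11
1 + 1 + 3 + 11
1 + 1 + 1 + 1 + 1 + 11
7 + 9
1 + 1 + 5 + 9
1 + 3 + 3 + 9
1 + 1 + 1 + 1 + 3 + 9
1 + 1 + 1 + 1 + 1 + 1 + 1 + 9
1 + 1 + 7 + 7
…and 20 more, for 32 total.

32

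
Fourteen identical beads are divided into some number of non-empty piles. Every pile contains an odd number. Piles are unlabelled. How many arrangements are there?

Listing the qualifying partitions of 14:
13, 1
11, 3
11, 1, 1, 1
9, 5
9, 3, 1, 1
9, 1, 1, 1, 1, 1
7, 7
7, 5, 1, 1
7, 3, 3, 1
7, 3, 1, 1, 1, 1
7, 1, 1, 1, 1, 1, 1, 1
5, 5, 3, 1
5, 5, 1, 1, 1, 1
5, 3, 3, 3
5, 3, 3, 1, 1, 1
5, 3, 1, 1, 1, 1, 1, 1
5, 1, 1, 1, 1, 1, 1, 1, 1, 1
3, 3, 3, 3, 1, 1
3, 3, 3, 1, 1, 1, 1, 1
3, 3, 1, 1, 1, 1, 1, 1, 1, 1
3, 1, 1, 1, 1, 1, 1, 1, 1, 1, 1, 1
1, 1, 1, 1, 1, 1, 1, 1, 1, 1, 1, 1, 1, 1

22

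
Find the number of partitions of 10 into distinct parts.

10

Listing the qualifying partitions of 10:
10
9+1
8+2
7+3
7+2+1
6+4
6+3+1
5+4+1
5+3+2
4+3+2+1
That's 10 in total.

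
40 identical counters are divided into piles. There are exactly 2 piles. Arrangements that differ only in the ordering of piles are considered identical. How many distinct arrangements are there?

They are:
39,1
38,2
37,3
36,4
35,5
34,6
33,7
32,8
31,9
30,10
29,11
28,12
27,13
26,14
25,15
24,16
23,17
22,18
21,19
20,20

20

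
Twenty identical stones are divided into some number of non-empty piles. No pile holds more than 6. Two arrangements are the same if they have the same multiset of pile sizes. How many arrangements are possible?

Systematic enumeration (by largest part, then next-largest, …) yields 282.

282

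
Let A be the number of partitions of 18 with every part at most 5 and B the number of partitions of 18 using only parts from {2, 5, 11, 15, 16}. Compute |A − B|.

Partitions of 18 with every part at most 5: 141.
Partitions of 18 using only parts from {2, 5, 11, 15, 16}: 4.
|141 − 4| = 137.

137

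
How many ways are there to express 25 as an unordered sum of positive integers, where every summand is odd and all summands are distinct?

Listing the qualifying partitions of 25:
25
21+3+1
19+5+1
17+7+1
17+5+3
15+9+1
15+7+3
13+11+1
13+9+3
13+7+5
11+9+5
9+7+5+3+1
That's 12 in total.

12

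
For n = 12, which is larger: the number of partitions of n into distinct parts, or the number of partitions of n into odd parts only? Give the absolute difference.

0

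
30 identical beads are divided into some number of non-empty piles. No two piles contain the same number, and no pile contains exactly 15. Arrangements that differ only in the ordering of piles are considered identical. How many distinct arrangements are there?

There are 270 such partitions.

270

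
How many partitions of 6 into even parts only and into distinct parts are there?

The partitions of 6 that satisfy the conditions:
6
2, 4

2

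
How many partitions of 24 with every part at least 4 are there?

50

A partial list (first 12 by largest part):
24
20,4
19,5
18,6
17,7
16,8
16,4,4
15,9
15,5,4
14,10
14,6,4
14,5,5
…and 38 more, for 50 total.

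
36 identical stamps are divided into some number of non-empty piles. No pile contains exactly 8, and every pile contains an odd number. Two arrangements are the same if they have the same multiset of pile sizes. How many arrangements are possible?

668

Systematic enumeration (by largest part, then next-largest, …) yields 668.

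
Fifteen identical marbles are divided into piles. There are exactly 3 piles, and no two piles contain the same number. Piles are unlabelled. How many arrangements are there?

12

Listing the qualifying partitions of 15:
12+2+1
11+3+1
10+4+1
10+3+2
9+5+1
9+4+2
8+6+1
8+5+2
8+4+3
7+6+2
7+5+3
6+5+4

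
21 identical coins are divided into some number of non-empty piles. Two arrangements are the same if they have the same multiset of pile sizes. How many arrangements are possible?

792

Systematic enumeration (by largest part, then next-largest, …) yields 792.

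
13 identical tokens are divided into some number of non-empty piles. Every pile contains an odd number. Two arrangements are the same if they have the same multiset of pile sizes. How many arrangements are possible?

The partitions of 13 that satisfy the conditions:
13
11 + 1 + 1
9 + 3 + 1
9 + 1 + 1 + 1 + 1
7 + 5 + 1
7 + 3 + 3
7 + 3 + 1 + 1 + 1
7 + 1 + 1 + 1 + 1 + 1 + 1
5 + 5 + 3
5 + 5 + 1 + 1 + 1
5 + 3 + 3 + 1 + 1
5 + 3 + 1 + 1 + 1 + 1 + 1
5 + 1 + 1 + 1 + 1 + 1 + 1 + 1 + 1
3 + 3 + 3 + 3 + 1
3 + 3 + 3 + 1 + 1 + 1 + 1
3 + 3 + 1 + 1 + 1 + 1 + 1 + 1 + 1
3 + 1 + 1 + 1 + 1 + 1 + 1 + 1 + 1 + 1 + 1
1 + 1 + 1 + 1 + 1 + 1 + 1 + 1 + 1 + 1 + 1 + 1 + 1
That's 18 in total.

18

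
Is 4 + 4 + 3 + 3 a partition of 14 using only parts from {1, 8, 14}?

No

The parts sum to 14, and the condition 'each summand belongs to {1, 8, 14}' is violated.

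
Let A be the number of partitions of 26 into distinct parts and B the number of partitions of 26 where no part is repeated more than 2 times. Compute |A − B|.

452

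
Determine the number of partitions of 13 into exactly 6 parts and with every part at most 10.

Enumerating:
8+1+1+1+1+1
7+2+1+1+1+1
6+3+1+1+1+1
6+2+2+1+1+1
5+4+1+1+1+1
5+3+2+1+1+1
5+2+2+2+1+1
4+4+2+1+1+1
4+3+3+1+1+1
4+3+2+2+1+1
4+2+2+2+2+1
3+3+3+2+1+1
3+3+2+2+2+1
3+2+2+2+2+2
Counting gives 14.

14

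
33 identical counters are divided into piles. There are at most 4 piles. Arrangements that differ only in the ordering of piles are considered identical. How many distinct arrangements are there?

There are 378 such partitions.

378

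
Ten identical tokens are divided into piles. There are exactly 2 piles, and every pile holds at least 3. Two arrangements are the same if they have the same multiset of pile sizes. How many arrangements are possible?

Listing the qualifying partitions of 10:
7,3
6,4
5,5
Counting gives 3.

3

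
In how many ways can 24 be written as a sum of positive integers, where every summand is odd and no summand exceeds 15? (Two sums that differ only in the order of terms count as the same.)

Systematic enumeration (by largest part, then next-largest, …) yields 111.

111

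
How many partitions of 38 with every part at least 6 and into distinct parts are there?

62

There are too many to list fully; the first 12 (by largest part) are:
38
32,6
31,7
30,8
29,9
28,10
27,11
26,12
25,13
25,7,6
24,14
24,8,6
…and 50 more, for 62 total.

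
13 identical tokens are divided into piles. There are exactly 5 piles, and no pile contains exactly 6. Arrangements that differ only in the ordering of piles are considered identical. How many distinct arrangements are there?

They are:
9, 1, 1, 1, 1
8, 2, 1, 1, 1
7, 3, 1, 1, 1
7, 2, 2, 1, 1
5, 5, 1, 1, 1
5, 4, 2, 1, 1
5, 3, 3, 1, 1
5, 3, 2, 2, 1
5, 2, 2, 2, 2
4, 4, 3, 1, 1
4, 4, 2, 2, 1
4, 3, 3, 2, 1
4, 3, 2, 2, 2
3, 3, 3, 3, 1
3, 3, 3, 2, 2
That's 15 in total.

15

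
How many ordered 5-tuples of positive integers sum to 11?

A composition of 11 into 5 positive parts is chosen by placing 4 dividers among the 10 gaps between 11 units: C(10,4) = 210.

210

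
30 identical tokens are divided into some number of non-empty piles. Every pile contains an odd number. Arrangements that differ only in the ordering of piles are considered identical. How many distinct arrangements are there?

A full systematic count gives 296.

296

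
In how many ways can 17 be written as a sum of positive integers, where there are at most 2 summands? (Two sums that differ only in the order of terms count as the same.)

9

Enumerating:
17
16, 1
15, 2
14, 3
13, 4
12, 5
11, 6
10, 7
9, 8
That's 9 in total.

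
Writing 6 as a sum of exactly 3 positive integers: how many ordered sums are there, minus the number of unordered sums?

Compositions: C(5,2) = 10.
Partitions of 6 into exactly 3 parts: 3.
Difference: 10 − 3 = 7.

7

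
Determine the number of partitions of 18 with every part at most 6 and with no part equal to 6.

Enumerating by decreasing first part gives 141 partitions in all.

141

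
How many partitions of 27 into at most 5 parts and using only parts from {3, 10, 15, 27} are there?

They are:
27
15 + 3 + 3 + 3 + 3
Counting gives 2.

2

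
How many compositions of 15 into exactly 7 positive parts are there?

Equivalently, choose which 6 of the 14 gaps become plus signs: C(14,6) = 3003.

3003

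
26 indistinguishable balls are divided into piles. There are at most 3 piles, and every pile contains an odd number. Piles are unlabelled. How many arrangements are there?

7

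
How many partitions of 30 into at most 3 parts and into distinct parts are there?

76

A full systematic count gives 76.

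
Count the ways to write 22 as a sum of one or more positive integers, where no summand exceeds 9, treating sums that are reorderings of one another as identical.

732

Systematic enumeration (by largest part, then next-largest, …) yields 732.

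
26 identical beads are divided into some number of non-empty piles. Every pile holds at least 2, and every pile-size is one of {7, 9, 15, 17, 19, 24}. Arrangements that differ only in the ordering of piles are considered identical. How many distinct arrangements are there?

2

They are:
19,7
17,9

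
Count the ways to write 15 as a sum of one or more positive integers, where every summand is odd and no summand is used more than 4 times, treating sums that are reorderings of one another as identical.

Listing the qualifying partitions of 15:
15
13,1,1
11,3,1
11,1,1,1,1
9,5,1
9,3,3
9,3,1,1,1
7,7,1
7,5,3
7,5,1,1,1
7,3,3,1,1
5,5,5
5,5,3,1,1
5,3,3,3,1
5,3,3,1,1,1,1
3,3,3,3,1,1,1

16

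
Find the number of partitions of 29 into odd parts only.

256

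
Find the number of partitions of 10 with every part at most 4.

23

Enumerating:
4, 4, 2
4, 4, 1, 1
4, 3, 3
4, 3, 2, 1
4, 3, 1, 1, 1
4, 2, 2, 2
4, 2, 2, 1, 1
4, 2, 1, 1, 1, 1
4, 1, 1, 1, 1, 1, 1
3, 3, 3, 1
3, 3, 2, 2
3, 3, 2, 1, 1
3, 3, 1, 1, 1, 1
3, 2, 2, 2, 1
3, 2, 2, 1, 1, 1
3, 2, 1, 1, 1, 1, 1
3, 1, 1, 1, 1, 1, 1, 1
2, 2, 2, 2, 2
2, 2, 2, 2, 1, 1
2, 2, 2, 1, 1, 1, 1
2, 2, 1, 1, 1, 1, 1, 1
2, 1, 1, 1, 1, 1, 1, 1, 1
1, 1, 1, 1, 1, 1, 1, 1, 1, 1
That's 23 in total.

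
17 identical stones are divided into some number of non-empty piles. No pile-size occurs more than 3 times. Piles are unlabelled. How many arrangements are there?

166

Direct enumeration gives 166 partitions.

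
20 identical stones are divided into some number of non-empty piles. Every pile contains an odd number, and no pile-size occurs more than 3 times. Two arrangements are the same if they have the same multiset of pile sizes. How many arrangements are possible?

27

A partial list (first 12 by largest part):
19+1
17+3
17+1+1+1
15+5
15+3+1+1
13+7
13+5+1+1
13+3+3+1
11+9
11+7+1+1
11+5+3+1
11+3+3+3
…and 15 more, for 27 total.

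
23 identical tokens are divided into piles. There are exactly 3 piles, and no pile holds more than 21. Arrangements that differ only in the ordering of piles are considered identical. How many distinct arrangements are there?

44

A partial list (first 12 by largest part):
21,1,1
20,2,1
19,3,1
19,2,2
18,4,1
18,3,2
17,5,1
17,4,2
17,3,3
16,6,1
16,5,2
16,4,3
…and 32 more, for 44 total.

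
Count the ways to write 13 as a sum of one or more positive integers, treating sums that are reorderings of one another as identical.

101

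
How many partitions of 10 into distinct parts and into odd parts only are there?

2

They are:
9,1
7,3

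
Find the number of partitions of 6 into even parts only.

3

The partitions of 6 that satisfy the conditions:
6
4,2
2,2,2
That's 3 in total.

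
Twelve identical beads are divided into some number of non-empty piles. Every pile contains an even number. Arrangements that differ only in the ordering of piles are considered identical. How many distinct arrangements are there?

Enumerating:
12
10,2
8,4
8,2,2
6,6
6,4,2
6,2,2,2
4,4,4
4,4,2,2
4,2,2,2,2
2,2,2,2,2,2
That's 11 in total.

11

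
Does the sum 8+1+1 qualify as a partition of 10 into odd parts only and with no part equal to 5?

The parts sum to 10, and the condition 'every summand is odd' is violated.

No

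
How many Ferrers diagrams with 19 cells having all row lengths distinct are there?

54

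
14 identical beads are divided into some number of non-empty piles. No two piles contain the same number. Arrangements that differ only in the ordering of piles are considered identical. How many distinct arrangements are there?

22

Enumerating:
14
13+1
12+2
11+3
11+2+1
10+4
10+3+1
9+5
9+4+1
9+3+2
8+6
8+5+1
8+4+2
8+3+2+1
7+6+1
7+5+2
7+4+3
7+4+2+1
6+5+3
6+5+2+1
6+4+3+1
5+4+3+2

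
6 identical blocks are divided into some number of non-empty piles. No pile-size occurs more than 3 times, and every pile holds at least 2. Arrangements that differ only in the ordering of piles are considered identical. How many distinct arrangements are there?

4

Enumerating:
6
2 + 4
3 + 3
2 + 2 + 2
That's 4 in total.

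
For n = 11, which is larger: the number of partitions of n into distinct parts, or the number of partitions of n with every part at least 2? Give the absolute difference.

2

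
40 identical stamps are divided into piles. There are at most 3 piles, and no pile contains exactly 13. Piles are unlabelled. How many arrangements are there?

140

A full systematic count gives 140.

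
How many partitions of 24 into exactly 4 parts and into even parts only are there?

Listing the qualifying partitions of 24:
18, 2, 2, 2
16, 4, 2, 2
14, 6, 2, 2
14, 4, 4, 2
12, 8, 2, 2
12, 6, 4, 2
12, 4, 4, 4
10, 10, 2, 2
10, 8, 4, 2
10, 6, 6, 2
10, 6, 4, 4
8, 8, 6, 2
8, 8, 4, 4
8, 6, 6, 4
6, 6, 6, 6
Counting gives 15.

15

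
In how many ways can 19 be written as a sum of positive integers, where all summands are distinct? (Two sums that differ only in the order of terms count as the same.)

54

There are too many to list fully; the first 12 (by largest part) are:
19
18+1
17+2
16+3
16+2+1
15+4
15+3+1
14+5
14+4+1
14+3+2
13+6
13+5+1
…and 42 more, for 54 total.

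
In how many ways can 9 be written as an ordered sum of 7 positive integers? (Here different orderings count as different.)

28

Place 6 bars in the 8 internal gaps of a row of 9 dots: C(8,6) = 28.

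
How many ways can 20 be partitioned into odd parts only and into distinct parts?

The partitions of 20 that satisfy the conditions:
19+1
17+3
15+5
13+7
11+9
11+5+3+1
9+7+3+1
That's 7 in total.

7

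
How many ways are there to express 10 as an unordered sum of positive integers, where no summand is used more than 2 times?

The partitions of 10 that satisfy the conditions:
10
9,1
8,2
8,1,1
7,3
7,2,1
6,4
6,3,1
6,2,2
6,2,1,1
5,5
5,4,1
5,3,2
5,3,1,1
5,2,2,1
4,4,2
4,4,1,1
4,3,3
4,3,2,1
4,2,2,1,1
3,3,2,2
3,3,2,1,1

22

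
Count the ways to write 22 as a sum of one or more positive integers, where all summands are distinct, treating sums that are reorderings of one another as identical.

89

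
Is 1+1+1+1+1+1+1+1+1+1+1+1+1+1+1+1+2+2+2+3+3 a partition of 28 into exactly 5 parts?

No

The parts sum to 28, and the condition 'there are exactly 5 summands' is violated.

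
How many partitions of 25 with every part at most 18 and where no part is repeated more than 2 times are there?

Enumerating by decreasing first part gives 491 partitions in all.

491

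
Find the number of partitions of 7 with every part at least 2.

4

They are:
7
5,2
4,3
3,2,2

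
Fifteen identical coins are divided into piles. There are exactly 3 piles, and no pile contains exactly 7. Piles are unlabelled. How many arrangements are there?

15

The partitions of 15 that satisfy the conditions:
13 + 1 + 1
12 + 2 + 1
11 + 3 + 1
11 + 2 + 2
10 + 4 + 1
10 + 3 + 2
9 + 5 + 1
9 + 4 + 2
9 + 3 + 3
8 + 6 + 1
8 + 5 + 2
8 + 4 + 3
6 + 6 + 3
6 + 5 + 4
5 + 5 + 5
That's 15 in total.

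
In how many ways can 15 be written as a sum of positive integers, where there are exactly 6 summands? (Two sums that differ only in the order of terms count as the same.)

26

A partial list (first 12 by largest part):
1,1,1,1,1,10
1,1,1,1,2,9
1,1,1,1,3,8
1,1,1,2,2,8
1,1,1,1,4,7
1,1,1,2,3,7
1,1,2,2,2,7
1,1,1,1,5,6
1,1,1,2,4,6
1,1,1,3,3,6
1,1,2,2,3,6
1,2,2,2,2,6
…and 14 more, for 26 total.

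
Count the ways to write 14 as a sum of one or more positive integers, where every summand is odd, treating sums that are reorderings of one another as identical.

Listing the qualifying partitions of 14:
1+13
3+11
1+1+1+11
5+9
1+1+3+9
1+1+1+1+1+9
7+7
1+1+5+7
1+3+3+7
1+1+1+1+3+7
1+1+1+1+1+1+1+7
1+3+5+5
1+1+1+1+5+5
3+3+3+5
1+1+1+3+3+5
1+1+1+1+1+1+3+5
1+1+1+1+1+1+1+1+1+5
1+1+3+3+3+3
1+1+1+1+1+3+3+3
1+1+1+1+1+1+1+1+3+3
1+1+1+1+1+1+1+1+1+1+1+3
1+1+1+1+1+1+1+1+1+1+1+1+1+1

22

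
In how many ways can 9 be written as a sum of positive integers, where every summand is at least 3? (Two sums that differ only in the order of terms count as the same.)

They are:
9
6+3
5+4
3+3+3
Counting gives 4.

4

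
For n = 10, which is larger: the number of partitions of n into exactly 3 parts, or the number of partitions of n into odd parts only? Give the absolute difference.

2

Partitions of 10 into exactly 3 parts: 8.
Partitions of 10 into odd parts only: 10.
|8 − 10| = 2.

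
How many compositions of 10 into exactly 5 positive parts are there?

By stars and bars with positive parts, the count is C(9,4) = 126.

126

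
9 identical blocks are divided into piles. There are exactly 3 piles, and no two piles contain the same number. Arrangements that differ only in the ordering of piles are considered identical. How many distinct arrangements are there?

3

Listing the qualifying partitions of 9:
6+2+1
5+3+1
4+3+2
Counting gives 3.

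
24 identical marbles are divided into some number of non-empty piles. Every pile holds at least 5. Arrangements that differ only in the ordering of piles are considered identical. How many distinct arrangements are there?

A partial list (first 12 by largest part):
24
5,19
6,18
7,17
8,16
9,15
10,14
5,5,14
11,13
5,6,13
12,12
5,7,12
…and 14 more, for 26 total.

26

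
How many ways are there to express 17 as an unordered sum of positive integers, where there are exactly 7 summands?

38

A partial list (first 12 by largest part):
11,1,1,1,1,1,1
10,2,1,1,1,1,1
9,3,1,1,1,1,1
9,2,2,1,1,1,1
8,4,1,1,1,1,1
8,3,2,1,1,1,1
8,2,2,2,1,1,1
7,5,1,1,1,1,1
7,4,2,1,1,1,1
7,3,3,1,1,1,1
7,3,2,2,1,1,1
7,2,2,2,2,1,1
…and 26 more, for 38 total.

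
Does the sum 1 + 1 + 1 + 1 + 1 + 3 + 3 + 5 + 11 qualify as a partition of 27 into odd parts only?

The parts sum to 27, and the condition 'every summand is odd' holds.

Yes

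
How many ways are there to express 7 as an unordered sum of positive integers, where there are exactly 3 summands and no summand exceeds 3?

The partitions of 7 that satisfy the conditions:
1,3,3
2,2,3
Counting gives 2.

2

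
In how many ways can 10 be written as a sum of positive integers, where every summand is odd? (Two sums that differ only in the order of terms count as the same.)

10

The partitions of 10 that satisfy the conditions:
1, 9
3, 7
1, 1, 1, 7
5, 5
1, 1, 3, 5
1, 1, 1, 1, 1, 5
1, 3, 3, 3
1, 1, 1, 1, 3, 3
1, 1, 1, 1, 1, 1, 1, 3
1, 1, 1, 1, 1, 1, 1, 1, 1, 1
That's 10 in total.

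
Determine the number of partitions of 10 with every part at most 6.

A partial list (first 12 by largest part):
6,4
6,3,1
6,2,2
6,2,1,1
6,1,1,1,1
5,5
5,4,1
5,3,2
5,3,1,1
5,2,2,1
5,2,1,1,1
5,1,1,1,1,1
…and 23 more, for 35 total.

35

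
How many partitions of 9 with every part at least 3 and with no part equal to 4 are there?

3

Listing the qualifying partitions of 9:
9
3, 6
3, 3, 3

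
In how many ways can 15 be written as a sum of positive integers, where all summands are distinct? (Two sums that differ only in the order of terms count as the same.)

27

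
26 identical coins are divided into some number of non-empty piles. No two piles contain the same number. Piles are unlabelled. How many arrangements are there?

There are 165 such partitions.

165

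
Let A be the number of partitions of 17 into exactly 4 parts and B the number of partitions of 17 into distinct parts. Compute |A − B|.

1

Partitions of 17 into exactly 4 parts: 39.
Partitions of 17 into distinct parts: 38.
|39 − 38| = 1.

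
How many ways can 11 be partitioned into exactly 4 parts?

11

Enumerating:
8, 1, 1, 1
7, 2, 1, 1
6, 3, 1, 1
6, 2, 2, 1
5, 4, 1, 1
5, 3, 2, 1
5, 2, 2, 2
4, 4, 2, 1
4, 3, 3, 1
4, 3, 2, 2
3, 3, 3, 2
Counting gives 11.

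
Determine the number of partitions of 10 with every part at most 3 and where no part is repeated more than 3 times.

5

Listing the qualifying partitions of 10:
3+3+3+1
3+3+2+2
3+3+2+1+1
3+2+2+2+1
3+2+2+1+1+1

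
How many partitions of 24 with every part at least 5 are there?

There are too many to list fully; the first 12 (by largest part) are:
24
19, 5
18, 6
17, 7
16, 8
15, 9
14, 10
14, 5, 5
13, 11
13, 6, 5
12, 12
12, 7, 5
…and 14 more, for 26 total.

26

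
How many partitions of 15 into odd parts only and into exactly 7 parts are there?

5

Listing the qualifying partitions of 15:
9+1+1+1+1+1+1
7+3+1+1+1+1+1
5+5+1+1+1+1+1
5+3+3+1+1+1+1
3+3+3+3+1+1+1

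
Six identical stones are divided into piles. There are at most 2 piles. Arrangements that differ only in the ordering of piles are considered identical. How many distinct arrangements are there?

They are:
6
5 + 1
4 + 2
3 + 3
That's 4 in total.

4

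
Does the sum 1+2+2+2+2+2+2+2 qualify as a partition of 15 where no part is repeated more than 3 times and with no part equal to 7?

No

The parts sum to 15, and the condition 'no summand is used more than 3 times' is violated.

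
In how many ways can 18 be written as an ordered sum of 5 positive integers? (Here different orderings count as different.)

A composition of 18 into 5 positive parts is chosen by placing 4 dividers among the 17 gaps between 18 units: C(17,4) = 2380.

2380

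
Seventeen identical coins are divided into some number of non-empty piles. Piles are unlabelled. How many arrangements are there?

297

A full systematic count gives 297.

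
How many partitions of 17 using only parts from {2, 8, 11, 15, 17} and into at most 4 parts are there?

3

Enumerating:
17
2+15
2+2+2+11
That's 3 in total.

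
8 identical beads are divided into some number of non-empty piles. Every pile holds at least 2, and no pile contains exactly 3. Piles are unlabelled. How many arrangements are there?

5

Enumerating:
8
6+2
4+4
4+2+2
2+2+2+2
That's 5 in total.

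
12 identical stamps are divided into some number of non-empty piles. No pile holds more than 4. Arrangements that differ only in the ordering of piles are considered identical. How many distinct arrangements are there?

34

A partial list (first 12 by largest part):
4, 4, 4
4, 4, 3, 1
4, 4, 2, 2
4, 4, 2, 1, 1
4, 4, 1, 1, 1, 1
4, 3, 3, 2
4, 3, 3, 1, 1
4, 3, 2, 2, 1
4, 3, 2, 1, 1, 1
4, 3, 1, 1, 1, 1, 1
4, 2, 2, 2, 2
4, 2, 2, 2, 1, 1
…and 22 more, for 34 total.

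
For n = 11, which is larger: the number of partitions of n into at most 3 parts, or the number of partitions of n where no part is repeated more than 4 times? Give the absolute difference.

28

Partitions of 11 into at most 3 parts: 16.
Partitions of 11 where no part is repeated more than 4 times: 44.
|16 − 44| = 28.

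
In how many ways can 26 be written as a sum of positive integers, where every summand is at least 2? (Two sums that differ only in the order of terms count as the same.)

478

Enumerating by decreasing first part gives 478 partitions in all.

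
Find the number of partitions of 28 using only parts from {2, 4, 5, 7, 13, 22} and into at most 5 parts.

They are:
22, 4, 2
22, 2, 2, 2
13, 13, 2
13, 7, 4, 4
13, 7, 4, 2, 2
13, 5, 5, 5
13, 5, 4, 4, 2
7, 7, 7, 7
7, 7, 7, 5, 2
7, 7, 5, 5, 4

10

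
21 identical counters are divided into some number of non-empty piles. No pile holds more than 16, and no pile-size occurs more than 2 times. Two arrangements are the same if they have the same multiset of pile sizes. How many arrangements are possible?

Systematic enumeration (by largest part, then next-largest, …) yields 233.

233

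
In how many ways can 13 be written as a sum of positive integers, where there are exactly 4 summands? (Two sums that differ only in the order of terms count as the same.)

18

Enumerating:
10,1,1,1
9,2,1,1
8,3,1,1
8,2,2,1
7,4,1,1
7,3,2,1
7,2,2,2
6,5,1,1
6,4,2,1
6,3,3,1
6,3,2,2
5,5,2,1
5,4,3,1
5,4,2,2
5,3,3,2
4,4,4,1
4,4,3,2
4,3,3,3
That's 18 in total.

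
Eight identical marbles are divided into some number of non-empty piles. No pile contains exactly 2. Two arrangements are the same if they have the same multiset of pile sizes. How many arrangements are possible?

11

Listing the qualifying partitions of 8:
8
7,1
6,1,1
5,3
5,1,1,1
4,4
4,3,1
4,1,1,1,1
3,3,1,1
3,1,1,1,1,1
1,1,1,1,1,1,1,1
That's 11 in total.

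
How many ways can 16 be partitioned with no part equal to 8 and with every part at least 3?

18

Listing the qualifying partitions of 16:
16
13+3
12+4
11+5
10+6
10+3+3
9+7
9+4+3
7+6+3
7+5+4
7+3+3+3
6+6+4
6+5+5
6+4+3+3
5+5+3+3
5+4+4+3
4+4+4+4
4+3+3+3+3
Counting gives 18.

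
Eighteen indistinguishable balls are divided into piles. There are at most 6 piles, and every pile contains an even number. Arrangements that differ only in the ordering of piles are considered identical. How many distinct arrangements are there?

There are too many to list fully; the first 12 (by largest part) are:
18
16+2
14+4
14+2+2
12+6
12+4+2
12+2+2+2
10+8
10+6+2
10+4+4
10+4+2+2
10+2+2+2+2
…and 14 more, for 26 total.

26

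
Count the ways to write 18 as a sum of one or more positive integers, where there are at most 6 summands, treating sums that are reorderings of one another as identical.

A full systematic count gives 199.

199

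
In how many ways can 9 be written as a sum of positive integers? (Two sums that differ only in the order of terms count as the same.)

30

There are too many to list fully; the first 12 (by largest part) are:
9
8 + 1
7 + 2
7 + 1 + 1
6 + 3
6 + 2 + 1
6 + 1 + 1 + 1
5 + 4
5 + 3 + 1
5 + 2 + 2
5 + 2 + 1 + 1
5 + 1 + 1 + 1 + 1
…and 18 more, for 30 total.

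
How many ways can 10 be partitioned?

A partial list (first 12 by largest part):
10
9+1
8+2
8+1+1
7+3
7+2+1
7+1+1+1
6+4
6+3+1
6+2+2
6+2+1+1
6+1+1+1+1
…and 30 more, for 42 total.

42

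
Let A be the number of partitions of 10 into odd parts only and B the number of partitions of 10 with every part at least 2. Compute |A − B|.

2

Partitions of 10 into odd parts only: 10.
Partitions of 10 with every part at least 2: 12.
|10 − 12| = 2.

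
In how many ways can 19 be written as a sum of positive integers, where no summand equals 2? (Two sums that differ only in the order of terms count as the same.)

193

There are 193 such partitions.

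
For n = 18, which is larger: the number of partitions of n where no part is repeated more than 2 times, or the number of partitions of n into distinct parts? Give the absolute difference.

89

Partitions of 18 where no part is repeated more than 2 times: 135.
Partitions of 18 into distinct parts: 46.
|135 − 46| = 89.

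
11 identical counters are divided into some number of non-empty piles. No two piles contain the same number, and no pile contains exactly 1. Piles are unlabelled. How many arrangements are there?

7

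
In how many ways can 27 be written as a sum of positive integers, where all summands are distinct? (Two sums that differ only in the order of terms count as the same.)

192

Direct enumeration gives 192 partitions.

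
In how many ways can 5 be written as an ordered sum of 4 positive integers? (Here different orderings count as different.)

A composition of 5 into 4 positive parts is chosen by placing 3 dividers among the 4 gaps between 5 units: C(4,3) = 4.

4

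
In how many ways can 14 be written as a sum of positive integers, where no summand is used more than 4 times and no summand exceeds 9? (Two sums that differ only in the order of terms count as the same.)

There are 88 such partitions.

88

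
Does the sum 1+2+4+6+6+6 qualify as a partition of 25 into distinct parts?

No

The parts sum to 25, and the condition 'all summands are distinct' is violated.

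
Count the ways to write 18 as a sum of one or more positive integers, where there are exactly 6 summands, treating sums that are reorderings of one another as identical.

There are too many to list fully; the first 12 (by largest part) are:
1, 1, 1, 1, 1, 13
1, 1, 1, 1, 2, 12
1, 1, 1, 1, 3, 11
1, 1, 1, 2, 2, 11
1, 1, 1, 1, 4, 10
1, 1, 1, 2, 3, 10
1, 1, 2, 2, 2, 10
1, 1, 1, 1, 5, 9
1, 1, 1, 2, 4, 9
1, 1, 1, 3, 3, 9
1, 1, 2, 2, 3, 9
1, 2, 2, 2, 2, 9
…and 46 more, for 58 total.

58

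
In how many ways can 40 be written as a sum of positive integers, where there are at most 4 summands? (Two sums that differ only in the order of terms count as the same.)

632

Enumerating by decreasing first part gives 632 partitions in all.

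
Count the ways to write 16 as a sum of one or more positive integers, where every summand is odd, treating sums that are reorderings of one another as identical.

32

A partial list (first 12 by largest part):
1+15
3+13
1+1+1+13
5+11
1+1+3+11
1+1+1+1+1+11
7+9
1+1+5+9
1+3+3+9
1+1+1+1+3+9
1+1+1+1+1+1+1+9
1+1+7+7
…and 20 more, for 32 total.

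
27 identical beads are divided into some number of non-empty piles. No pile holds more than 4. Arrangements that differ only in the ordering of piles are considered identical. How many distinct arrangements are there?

Systematic enumeration (by largest part, then next-largest, …) yields 225.

225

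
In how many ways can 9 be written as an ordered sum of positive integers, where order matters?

The number of compositions of n is 2^(n−1); here 2^8 = 256.

256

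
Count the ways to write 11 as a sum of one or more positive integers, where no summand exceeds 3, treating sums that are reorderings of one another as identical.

16

Listing the qualifying partitions of 11:
2+3+3+3
1+1+3+3+3
1+2+2+3+3
1+1+1+2+3+3
1+1+1+1+1+3+3
2+2+2+2+3
1+1+2+2+2+3
1+1+1+1+2+2+3
1+1+1+1+1+1+2+3
1+1+1+1+1+1+1+1+3
1+2+2+2+2+2
1+1+1+2+2+2+2
1+1+1+1+1+2+2+2
1+1+1+1+1+1+1+2+2
1+1+1+1+1+1+1+1+1+2
1+1+1+1+1+1+1+1+1+1+1
That's 16 in total.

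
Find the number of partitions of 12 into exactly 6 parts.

Listing the qualifying partitions of 12:
7, 1, 1, 1, 1, 1
6, 2, 1, 1, 1, 1
5, 3, 1, 1, 1, 1
5, 2, 2, 1, 1, 1
4, 4, 1, 1, 1, 1
4, 3, 2, 1, 1, 1
4, 2, 2, 2, 1, 1
3, 3, 3, 1, 1, 1
3, 3, 2, 2, 1, 1
3, 2, 2, 2, 2, 1
2, 2, 2, 2, 2, 2

11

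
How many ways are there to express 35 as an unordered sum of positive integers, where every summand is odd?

585

Counting exhaustively, 585 partitions satisfy the conditions.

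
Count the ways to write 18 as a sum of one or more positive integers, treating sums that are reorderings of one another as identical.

385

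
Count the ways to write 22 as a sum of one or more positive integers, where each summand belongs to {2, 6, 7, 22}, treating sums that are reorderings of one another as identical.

7

They are:
22
7 + 7 + 6 + 2
7 + 7 + 2 + 2 + 2 + 2
6 + 6 + 6 + 2 + 2
6 + 6 + 2 + 2 + 2 + 2 + 2
6 + 2 + 2 + 2 + 2 + 2 + 2 + 2 + 2
2 + 2 + 2 + 2 + 2 + 2 + 2 + 2 + 2 + 2 + 2
Counting gives 7.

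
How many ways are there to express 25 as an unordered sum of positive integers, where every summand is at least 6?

17

Listing the qualifying partitions of 25:
25
6+19
7+18
8+17
9+16
10+15
11+14
12+13
6+6+13
6+7+12
6+8+11
7+7+11
6+9+10
7+8+10
7+9+9
8+8+9
6+6+6+7
Counting gives 17.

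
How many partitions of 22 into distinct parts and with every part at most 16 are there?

There are 79 such partitions.

79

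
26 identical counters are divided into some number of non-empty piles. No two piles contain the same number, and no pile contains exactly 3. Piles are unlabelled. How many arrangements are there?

A full systematic count gives 101.

101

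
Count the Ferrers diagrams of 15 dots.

176

Direct enumeration gives 176 partitions.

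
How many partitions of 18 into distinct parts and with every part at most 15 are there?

43

There are too many to list fully; the first 12 (by largest part) are:
15,3
15,2,1
14,4
14,3,1
13,5
13,4,1
13,3,2
12,6
12,5,1
12,4,2
12,3,2,1
11,7
…and 31 more, for 43 total.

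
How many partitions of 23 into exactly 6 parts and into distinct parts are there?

Enumerating:
8+5+4+3+2+1
7+6+4+3+2+1

2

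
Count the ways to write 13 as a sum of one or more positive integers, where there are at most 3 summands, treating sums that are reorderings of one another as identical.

21

Listing the qualifying partitions of 13:
13
12,1
11,2
11,1,1
10,3
10,2,1
9,4
9,3,1
9,2,2
8,5
8,4,1
8,3,2
7,6
7,5,1
7,4,2
7,3,3
6,6,1
6,5,2
6,4,3
5,5,3
5,4,4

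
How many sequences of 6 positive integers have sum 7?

6

Equivalently, choose which 5 of the 6 gaps become plus signs: C(6,5) = 6.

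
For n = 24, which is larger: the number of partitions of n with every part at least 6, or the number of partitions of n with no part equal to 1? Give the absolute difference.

Partitions of 24 with every part at least 6: 16.
Partitions of 24 with no part equal to 1: 320.
|16 − 320| = 304.

304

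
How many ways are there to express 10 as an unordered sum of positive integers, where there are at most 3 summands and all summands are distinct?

9

Enumerating:
10
9 + 1
8 + 2
7 + 3
7 + 2 + 1
6 + 4
6 + 3 + 1
5 + 4 + 1
5 + 3 + 2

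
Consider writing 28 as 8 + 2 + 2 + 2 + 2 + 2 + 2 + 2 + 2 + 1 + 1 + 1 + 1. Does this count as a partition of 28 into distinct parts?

The parts sum to 28, and the condition 'all summands are distinct' is violated.

No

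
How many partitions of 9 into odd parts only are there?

8

They are:
9
7+1+1
5+3+1
5+1+1+1+1
3+3+3
3+3+1+1+1
3+1+1+1+1+1+1
1+1+1+1+1+1+1+1+1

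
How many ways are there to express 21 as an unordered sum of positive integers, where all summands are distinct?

There are 76 such partitions.

76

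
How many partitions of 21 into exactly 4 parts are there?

A full systematic count gives 72.

72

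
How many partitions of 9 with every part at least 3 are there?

4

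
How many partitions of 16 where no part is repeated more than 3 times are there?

There are 132 such partitions.

132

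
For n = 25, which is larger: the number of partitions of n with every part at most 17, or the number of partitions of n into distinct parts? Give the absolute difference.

Partitions of 25 with every part at most 17: 1913.
Partitions of 25 into distinct parts: 142.
|1913 − 142| = 1771.

1771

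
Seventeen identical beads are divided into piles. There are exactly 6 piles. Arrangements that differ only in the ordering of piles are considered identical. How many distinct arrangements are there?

44

A partial list (first 12 by largest part):
12,1,1,1,1,1
11,2,1,1,1,1
10,3,1,1,1,1
10,2,2,1,1,1
9,4,1,1,1,1
9,3,2,1,1,1
9,2,2,2,1,1
8,5,1,1,1,1
8,4,2,1,1,1
8,3,3,1,1,1
8,3,2,2,1,1
8,2,2,2,2,1
…and 32 more, for 44 total.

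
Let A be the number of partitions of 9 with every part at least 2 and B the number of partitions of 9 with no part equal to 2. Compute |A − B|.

7

Partitions of 9 with every part at least 2: 8.
Partitions of 9 with no part equal to 2: 15.
|8 − 15| = 7.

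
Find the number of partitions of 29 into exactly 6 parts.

454

Systematic enumeration (by largest part, then next-largest, …) yields 454.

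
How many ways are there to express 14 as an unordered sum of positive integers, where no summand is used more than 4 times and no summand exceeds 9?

Counting exhaustively, 88 partitions satisfy the conditions.

88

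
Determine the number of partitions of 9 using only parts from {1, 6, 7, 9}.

The partitions of 9 that satisfy the conditions:
9
7+1+1
6+1+1+1
1+1+1+1+1+1+1+1+1

4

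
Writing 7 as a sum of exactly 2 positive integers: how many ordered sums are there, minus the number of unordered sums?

3

Compositions: C(6,1) = 6.
Partitions of 7 into exactly 2 parts: 3.
Difference: 6 − 3 = 3.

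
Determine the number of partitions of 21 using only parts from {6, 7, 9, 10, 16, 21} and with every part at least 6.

Enumerating:
21
9 + 6 + 6
7 + 7 + 7

3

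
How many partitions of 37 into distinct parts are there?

760

There are 760 such partitions.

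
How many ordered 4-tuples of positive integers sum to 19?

816

A composition of 19 into 4 positive parts is chosen by placing 3 dividers among the 18 gaps between 19 units: C(18,3) = 816.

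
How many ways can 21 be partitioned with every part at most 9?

Systematic enumeration (by largest part, then next-largest, …) yields 598.

598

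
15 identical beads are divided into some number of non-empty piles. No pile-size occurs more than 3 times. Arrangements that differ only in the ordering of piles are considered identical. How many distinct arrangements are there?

Direct enumeration gives 105 partitions.

105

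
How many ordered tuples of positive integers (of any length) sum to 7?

64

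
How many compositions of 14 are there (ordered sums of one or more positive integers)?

8192

Each of the 13 gaps between 14 units is either a break or not: 2^13 = 8192.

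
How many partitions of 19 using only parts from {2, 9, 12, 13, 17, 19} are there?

4

The partitions of 19 that satisfy the conditions:
19
17+2
13+2+2+2
9+2+2+2+2+2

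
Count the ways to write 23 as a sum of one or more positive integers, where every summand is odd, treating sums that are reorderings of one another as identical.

Direct enumeration gives 104 partitions.

104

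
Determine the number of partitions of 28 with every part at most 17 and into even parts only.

A full systematic count gives 116.

116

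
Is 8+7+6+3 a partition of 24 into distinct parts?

The parts sum to 24, and the condition 'all summands are distinct' holds.

Yes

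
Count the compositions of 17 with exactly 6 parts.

A composition of 17 into 6 positive parts is chosen by placing 5 dividers among the 16 gaps between 17 units: C(16,5) = 4368.

4368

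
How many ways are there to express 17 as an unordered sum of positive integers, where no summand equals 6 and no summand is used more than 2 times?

81

A full systematic count gives 81.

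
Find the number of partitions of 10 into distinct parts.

10

They are:
10
9, 1
8, 2
7, 3
7, 2, 1
6, 4
6, 3, 1
5, 4, 1
5, 3, 2
4, 3, 2, 1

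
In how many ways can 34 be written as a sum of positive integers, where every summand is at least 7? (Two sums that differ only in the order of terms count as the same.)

A partial list (first 12 by largest part):
34
27,7
26,8
25,9
24,10
23,11
22,12
21,13
20,14
20,7,7
19,15
19,8,7
…and 30 more, for 42 total.

42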